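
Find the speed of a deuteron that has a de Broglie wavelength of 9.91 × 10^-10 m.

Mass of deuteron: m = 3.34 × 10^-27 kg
2.00 × 10^2 m/s

From the de Broglie relation λ = h/(mv), we solve for v:

v = h/(mλ)
v = (6.626 × 10^-34 J·s) / (3.34 × 10^-27 kg × 9.91 × 10^-10 m)
v = 2.00 × 10^2 m/s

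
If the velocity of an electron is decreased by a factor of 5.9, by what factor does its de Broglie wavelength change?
The wavelength increases by a factor of 5.9.

From λ = h/(mv), the wavelength is inversely proportional to velocity:

λ ∝ 1/v

If v → v/5.9, then λ → 5.9λ

When velocity is decreased by a factor of 5.9, the wavelength increases by a factor of 5.9.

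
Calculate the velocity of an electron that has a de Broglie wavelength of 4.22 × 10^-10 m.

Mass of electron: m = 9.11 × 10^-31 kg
1.72 × 10^6 m/s

From the de Broglie relation λ = h/(mv), we solve for v:

v = h/(mλ)
v = (6.626 × 10^-34 J·s) / (9.11 × 10^-31 kg × 4.22 × 10^-10 m)
v = 1.72 × 10^6 m/s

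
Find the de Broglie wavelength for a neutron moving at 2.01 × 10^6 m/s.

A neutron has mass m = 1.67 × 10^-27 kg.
1.97 × 10^-13 m

Using the de Broglie relation λ = h/(mv):

λ = h/(mv)
λ = (6.626 × 10^-34 J·s) / (1.67 × 10^-27 kg × 2.01 × 10^6 m/s)
λ = 1.97 × 10^-13 m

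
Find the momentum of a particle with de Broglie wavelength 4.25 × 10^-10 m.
1.56 × 10^-24 kg·m/s

From the de Broglie relation λ = h/p, we solve for p:

p = h/λ
p = (6.626 × 10^-34 J·s) / (4.25 × 10^-10 m)
p = 1.56 × 10^-24 kg·m/s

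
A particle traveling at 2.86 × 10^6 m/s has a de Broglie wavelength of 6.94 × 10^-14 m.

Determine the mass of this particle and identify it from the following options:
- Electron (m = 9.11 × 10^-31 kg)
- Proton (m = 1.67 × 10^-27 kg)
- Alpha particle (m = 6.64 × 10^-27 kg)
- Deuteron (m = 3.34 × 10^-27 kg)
The particle is a deuteron.

From λ = h/(mv), solve for mass:

m = h/(λv)
m = (6.626 × 10^-34 J·s) / (6.94 × 10^-14 m × 2.86 × 10^6 m/s)
m = 3.34 × 10^-27 kg

Comparing with the listed masses, this is closest to a deuteron.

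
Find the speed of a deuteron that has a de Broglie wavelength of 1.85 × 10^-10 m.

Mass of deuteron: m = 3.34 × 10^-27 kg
1.07 × 10^3 m/s

From the de Broglie relation λ = h/(mv), we solve for v:

v = h/(mλ)
v = (6.626 × 10^-34 J·s) / (3.34 × 10^-27 kg × 1.85 × 10^-10 m)
v = 1.07 × 10^3 m/s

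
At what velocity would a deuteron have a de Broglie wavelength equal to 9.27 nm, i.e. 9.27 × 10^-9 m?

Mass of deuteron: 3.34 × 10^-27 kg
2.14 × 10^1 m/s

From λ = h/(mv), solve for v:

v = h/(mλ)
v = (6.626 × 10^-34 J·s) / (3.34 × 10^-27 kg × 9.27 × 10^-9 m)
v = 2.14 × 10^1 m/s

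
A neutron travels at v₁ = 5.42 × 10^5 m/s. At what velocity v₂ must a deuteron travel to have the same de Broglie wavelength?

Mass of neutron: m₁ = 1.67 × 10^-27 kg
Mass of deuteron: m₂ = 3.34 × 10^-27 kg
v₂ = 2.71 × 10^5 m/s

For equal de Broglie wavelengths: λ₁ = λ₂

h/(m₁v₁) = h/(m₂v₂)
m₁v₁ = m₂v₂
v₂ = v₁ · (m₁/m₂)

v₂ = 5.42 × 10^5 m/s × (1.67 × 10^-27 kg / 3.34 × 10^-27 kg)
v₂ = 2.71 × 10^5 m/s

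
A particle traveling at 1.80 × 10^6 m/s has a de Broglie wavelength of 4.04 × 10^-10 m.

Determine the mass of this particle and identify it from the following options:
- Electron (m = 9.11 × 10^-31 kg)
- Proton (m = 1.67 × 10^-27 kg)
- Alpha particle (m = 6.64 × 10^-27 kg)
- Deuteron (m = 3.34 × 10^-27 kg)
The particle is an electron.

From λ = h/(mv), solve for mass:

m = h/(λv)
m = (6.626 × 10^-34 J·s) / (4.04 × 10^-10 m × 1.80 × 10^6 m/s)
m = 9.11 × 10^-31 kg

Comparing with the listed masses, this is closest to an electron.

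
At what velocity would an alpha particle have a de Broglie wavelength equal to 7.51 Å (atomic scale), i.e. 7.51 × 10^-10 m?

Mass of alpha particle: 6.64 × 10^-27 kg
1.33 × 10^2 m/s

From λ = h/(mv), solve for v:

v = h/(mλ)
v = (6.626 × 10^-34 J·s) / (6.64 × 10^-27 kg × 7.51 × 10^-10 m)
v = 1.33 × 10^2 m/s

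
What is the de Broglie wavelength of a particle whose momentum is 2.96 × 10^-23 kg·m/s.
2.24 × 10^-11 m

Using the de Broglie relation λ = h/p:

λ = h/p
λ = (6.626 × 10^-34 J·s) / (2.96 × 10^-23 kg·m/s)
λ = 2.24 × 10^-11 m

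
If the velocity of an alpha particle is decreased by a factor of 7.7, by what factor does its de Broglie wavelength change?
The wavelength increases by a factor of 7.7.

From λ = h/(mv), the wavelength is inversely proportional to velocity:

λ ∝ 1/v

If v → v/7.7, then λ → 7.7λ

When velocity is decreased by a factor of 7.7, the wavelength increases by a factor of 7.7.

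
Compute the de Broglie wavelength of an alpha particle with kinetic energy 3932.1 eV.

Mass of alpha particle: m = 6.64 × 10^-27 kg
2.29 × 10^-13 m

Using λ = h/√(2mKE):

First convert KE to Joules: KE = 3932.1 eV = 6.300 × 10^-16 J

λ = h/√(2mKE)
λ = (6.626 × 10^-34 J·s) / √(2 × 6.64 × 10^-27 kg × 6.300 × 10^-16 J)
λ = 2.29 × 10^-13 m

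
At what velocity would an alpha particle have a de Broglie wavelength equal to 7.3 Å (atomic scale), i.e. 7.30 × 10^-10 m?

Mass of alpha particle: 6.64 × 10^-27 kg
1.37 × 10^2 m/s

From λ = h/(mv), solve for v:

v = h/(mλ)
v = (6.626 × 10^-34 J·s) / (6.64 × 10^-27 kg × 7.30 × 10^-10 m)
v = 1.37 × 10^2 m/s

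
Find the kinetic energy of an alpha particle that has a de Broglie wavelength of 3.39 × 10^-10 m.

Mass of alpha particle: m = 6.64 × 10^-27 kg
2.88 × 10^-22 J (or 1.80 × 10^-3 eV)

From λ = h/√(2mKE), we solve for KE:

λ² = h²/(2mKE)
KE = h²/(2mλ²)
KE = (6.626 × 10^-34 J·s)² / (2 × 6.64 × 10^-27 kg × (3.39 × 10^-10 m)²)
KE = 2.88 × 10^-22 J
KE = 1.80 × 10^-3 eV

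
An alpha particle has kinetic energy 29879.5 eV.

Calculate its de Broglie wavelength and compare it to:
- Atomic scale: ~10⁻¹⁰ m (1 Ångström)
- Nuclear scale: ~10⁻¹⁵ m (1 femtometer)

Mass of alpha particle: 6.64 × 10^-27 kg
λ = 8.31 × 10^-14 m, which is between nuclear and atomic scales.

Using λ = h/√(2mKE):

KE = 29879.5 eV = 4.787 × 10^-15 J

λ = h/√(2mKE)
λ = (6.626 × 10^-34 J·s) / √(2 × 6.64 × 10^-27 kg × 4.787 × 10^-15 J)
λ = 8.31 × 10^-14 m

Comparison:
- Atomic scale (10⁻¹⁰ m): λ is 0.00083× this size
- Nuclear scale (10⁻¹⁵ m): λ is 83× this size

The wavelength is between nuclear and atomic scales.

This wavelength is appropriate for probing atomic structure but too large for nuclear physics experiments.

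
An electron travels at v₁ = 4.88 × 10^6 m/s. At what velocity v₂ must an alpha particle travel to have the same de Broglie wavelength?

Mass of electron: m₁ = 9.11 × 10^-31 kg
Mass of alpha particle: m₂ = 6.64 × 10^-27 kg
v₂ = 6.70 × 10^2 m/s

For equal de Broglie wavelengths: λ₁ = λ₂

h/(m₁v₁) = h/(m₂v₂)
m₁v₁ = m₂v₂
v₂ = v₁ · (m₁/m₂)

v₂ = 4.88 × 10^6 m/s × (9.11 × 10^-31 kg / 6.64 × 10^-27 kg)
v₂ = 6.70 × 10^2 m/s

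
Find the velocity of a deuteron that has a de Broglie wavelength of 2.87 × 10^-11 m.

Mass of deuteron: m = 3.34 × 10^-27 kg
6.91 × 10^3 m/s

From the de Broglie relation λ = h/(mv), we solve for v:

v = h/(mλ)
v = (6.626 × 10^-34 J·s) / (3.34 × 10^-27 kg × 2.87 × 10^-11 m)
v = 6.91 × 10^3 m/s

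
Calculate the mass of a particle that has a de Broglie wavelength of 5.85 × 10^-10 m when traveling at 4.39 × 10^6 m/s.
2.58 × 10^-31 kg

From the de Broglie relation λ = h/(mv), we solve for m:

m = h/(λv)
m = (6.626 × 10^-34 J·s) / (5.85 × 10^-10 m × 4.39 × 10^6 m/s)
m = 2.58 × 10^-31 kg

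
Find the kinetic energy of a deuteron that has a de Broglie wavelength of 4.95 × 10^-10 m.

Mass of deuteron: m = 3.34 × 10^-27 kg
2.68 × 10^-22 J (or 1.67 × 10^-3 eV)

From λ = h/√(2mKE), we solve for KE:

λ² = h²/(2mKE)
KE = h²/(2mλ²)
KE = (6.626 × 10^-34 J·s)² / (2 × 3.34 × 10^-27 kg × (4.95 × 10^-10 m)²)
KE = 2.68 × 10^-22 J
KE = 1.67 × 10^-3 eV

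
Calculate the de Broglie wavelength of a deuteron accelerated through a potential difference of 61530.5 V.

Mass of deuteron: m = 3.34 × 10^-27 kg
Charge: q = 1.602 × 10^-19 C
8.17 × 10^-14 m

When a particle is accelerated through voltage V, it gains kinetic energy KE = qV.

The de Broglie wavelength is then λ = h/√(2mqV):

λ = h/√(2mqV)
λ = (6.626 × 10^-34 J·s) / √(2 × 3.34 × 10^-27 kg × 1.602 × 10^-19 C × 61530.5 V)
λ = 8.17 × 10^-14 m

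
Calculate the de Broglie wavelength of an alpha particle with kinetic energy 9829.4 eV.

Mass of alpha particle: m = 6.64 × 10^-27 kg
1.45 × 10^-13 m

Using λ = h/√(2mKE):

First convert KE to Joules: KE = 9829.4 eV = 1.575 × 10^-15 J

λ = h/√(2mKE)
λ = (6.626 × 10^-34 J·s) / √(2 × 6.64 × 10^-27 kg × 1.575 × 10^-15 J)
λ = 1.45 × 10^-13 m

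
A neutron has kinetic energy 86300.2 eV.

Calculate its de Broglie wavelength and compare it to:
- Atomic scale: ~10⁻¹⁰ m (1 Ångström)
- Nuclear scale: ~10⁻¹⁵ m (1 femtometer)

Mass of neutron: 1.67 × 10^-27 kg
λ = 9.75 × 10^-14 m, which is between nuclear and atomic scales.

Using λ = h/√(2mKE):

KE = 86300.2 eV = 1.383 × 10^-14 J

λ = h/√(2mKE)
λ = (6.626 × 10^-34 J·s) / √(2 × 1.67 × 10^-27 kg × 1.383 × 10^-14 J)
λ = 9.75 × 10^-14 m

Comparison:
- Atomic scale (10⁻¹⁰ m): λ is 0.00098× this size
- Nuclear scale (10⁻¹⁵ m): λ is 98× this size

The wavelength is between nuclear and atomic scales.

This wavelength is appropriate for probing atomic structure but too large for nuclear physics experiments.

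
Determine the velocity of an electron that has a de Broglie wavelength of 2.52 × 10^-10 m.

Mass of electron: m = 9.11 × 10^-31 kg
2.89 × 10^6 m/s

From the de Broglie relation λ = h/(mv), we solve for v:

v = h/(mλ)
v = (6.626 × 10^-34 J·s) / (9.11 × 10^-31 kg × 2.52 × 10^-10 m)
v = 2.89 × 10^6 m/s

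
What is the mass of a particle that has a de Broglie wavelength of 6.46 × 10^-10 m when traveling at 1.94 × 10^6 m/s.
5.29 × 10^-31 kg

From the de Broglie relation λ = h/(mv), we solve for m:

m = h/(λv)
m = (6.626 × 10^-34 J·s) / (6.46 × 10^-10 m × 1.94 × 10^6 m/s)
m = 5.29 × 10^-31 kg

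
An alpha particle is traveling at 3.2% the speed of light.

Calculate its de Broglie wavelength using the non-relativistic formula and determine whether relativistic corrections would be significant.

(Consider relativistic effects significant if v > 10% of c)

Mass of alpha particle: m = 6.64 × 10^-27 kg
No, relativistic corrections are not needed.

Using the non-relativistic de Broglie formula λ = h/(mv):

v = 3.2% × c = 9.593 × 10^6 m/s

λ = h/(mv)
λ = (6.626 × 10^-34 J·s) / (6.64 × 10^-27 kg × 9.593 × 10^6 m/s)
λ = 1.04 × 10^-14 m

Since v = 3.2% of c < 10% of c, relativistic corrections are NOT significant and this non-relativistic result is a good approximation.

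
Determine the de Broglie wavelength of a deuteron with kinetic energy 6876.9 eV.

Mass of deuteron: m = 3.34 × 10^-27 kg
2.44 × 10^-13 m

Using λ = h/√(2mKE):

First convert KE to Joules: KE = 6876.9 eV = 1.102 × 10^-15 J

λ = h/√(2mKE)
λ = (6.626 × 10^-34 J·s) / √(2 × 3.34 × 10^-27 kg × 1.102 × 10^-15 J)
λ = 2.44 × 10^-13 m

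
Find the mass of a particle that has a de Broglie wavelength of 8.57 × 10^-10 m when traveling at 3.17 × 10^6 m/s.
2.44 × 10^-31 kg

From the de Broglie relation λ = h/(mv), we solve for m:

m = h/(λv)
m = (6.626 × 10^-34 J·s) / (8.57 × 10^-10 m × 3.17 × 10^6 m/s)
m = 2.44 × 10^-31 kg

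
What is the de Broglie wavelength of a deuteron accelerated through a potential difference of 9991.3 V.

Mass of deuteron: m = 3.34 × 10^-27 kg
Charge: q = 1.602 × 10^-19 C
2.03 × 10^-13 m

When a particle is accelerated through voltage V, it gains kinetic energy KE = qV.

The de Broglie wavelength is then λ = h/√(2mqV):

λ = h/√(2mqV)
λ = (6.626 × 10^-34 J·s) / √(2 × 3.34 × 10^-27 kg × 1.602 × 10^-19 C × 9991.3 V)
λ = 2.03 × 10^-13 m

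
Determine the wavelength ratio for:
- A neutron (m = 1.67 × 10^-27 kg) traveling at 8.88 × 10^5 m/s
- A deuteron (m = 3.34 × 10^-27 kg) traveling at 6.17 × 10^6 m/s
λ₁/λ₂ = 13.9

Using λ = h/(mv):

λ₁ = h/(m₁v₁) = 4.47 × 10^-13 m
λ₂ = h/(m₂v₂) = 3.22 × 10^-14 m

Ratio λ₁/λ₂ = (m₂v₂)/(m₁v₁)
         = (3.34 × 10^-27 kg × 6.17 × 10^6 m/s) / (1.67 × 10^-27 kg × 8.88 × 10^5 m/s)
         = 13.9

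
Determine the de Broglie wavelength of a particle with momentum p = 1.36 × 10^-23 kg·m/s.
4.87 × 10^-11 m

Using the de Broglie relation λ = h/p:

λ = h/p
λ = (6.626 × 10^-34 J·s) / (1.36 × 10^-23 kg·m/s)
λ = 4.87 × 10^-11 m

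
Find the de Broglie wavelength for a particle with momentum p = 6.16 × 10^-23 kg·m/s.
1.08 × 10^-11 m

Using the de Broglie relation λ = h/p:

λ = h/p
λ = (6.626 × 10^-34 J·s) / (6.16 × 10^-23 kg·m/s)
λ = 1.08 × 10^-11 m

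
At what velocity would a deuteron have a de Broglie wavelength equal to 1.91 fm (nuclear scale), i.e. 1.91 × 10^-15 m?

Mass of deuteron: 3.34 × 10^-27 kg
1.04 × 10^8 m/s

From λ = h/(mv), solve for v:

v = h/(mλ)
v = (6.626 × 10^-34 J·s) / (3.34 × 10^-27 kg × 1.91 × 10^-15 m)
v = 1.04 × 10^8 m/s

Note: This velocity is 34.6% of the speed of light, so relativistic corrections would be needed for a more accurate calculation.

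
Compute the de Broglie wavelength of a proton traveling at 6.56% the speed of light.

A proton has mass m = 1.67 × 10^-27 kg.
2.02 × 10^-14 m

Using the de Broglie relation λ = h/(mv):

v = 6.56% × c = 1.967 × 10^7 m/s

λ = h/(mv)
λ = (6.626 × 10^-34 J·s) / (1.67 × 10^-27 kg × 1.967 × 10^7 m/s)
λ = 2.02 × 10^-14 m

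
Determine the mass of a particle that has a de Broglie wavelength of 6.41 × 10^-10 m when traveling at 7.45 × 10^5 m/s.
1.39 × 10^-30 kg

From the de Broglie relation λ = h/(mv), we solve for m:

m = h/(λv)
m = (6.626 × 10^-34 J·s) / (6.41 × 10^-10 m × 7.45 × 10^5 m/s)
m = 1.39 × 10^-30 kg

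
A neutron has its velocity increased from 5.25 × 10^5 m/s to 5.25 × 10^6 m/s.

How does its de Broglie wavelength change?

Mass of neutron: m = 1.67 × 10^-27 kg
The wavelength decreases by a factor of 10.

Using λ = h/(mv):

Initial wavelength: λ₁ = h/(mv₁) = 7.56 × 10^-13 m
Final wavelength: λ₂ = h/(mv₂) = 7.56 × 10^-14 m

Since λ ∝ 1/v, when velocity increases by a factor of 10, the wavelength decreases by a factor of 10.

λ₂/λ₁ = v₁/v₂ = 1/10

The wavelength decreases by a factor of 10.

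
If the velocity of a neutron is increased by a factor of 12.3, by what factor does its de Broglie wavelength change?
The wavelength decreases by a factor of 12.3.

From λ = h/(mv), the wavelength is inversely proportional to velocity:

λ ∝ 1/v

If v → 12.3v, then λ → λ/12.3

When velocity is increased by a factor of 12.3, the wavelength decreases by a factor of 12.3.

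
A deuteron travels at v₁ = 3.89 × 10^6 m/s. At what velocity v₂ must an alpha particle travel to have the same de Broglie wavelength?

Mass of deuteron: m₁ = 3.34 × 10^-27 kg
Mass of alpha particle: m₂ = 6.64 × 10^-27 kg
v₂ = 1.96 × 10^6 m/s

For equal de Broglie wavelengths: λ₁ = λ₂

h/(m₁v₁) = h/(m₂v₂)
m₁v₁ = m₂v₂
v₂ = v₁ · (m₁/m₂)

v₂ = 3.89 × 10^6 m/s × (3.34 × 10^-27 kg / 6.64 × 10^-27 kg)
v₂ = 1.96 × 10^6 m/s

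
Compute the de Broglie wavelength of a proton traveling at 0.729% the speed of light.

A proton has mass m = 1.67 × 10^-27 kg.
1.82 × 10^-13 m

Using the de Broglie relation λ = h/(mv):

v = 0.729% × c = 2.185 × 10^6 m/s

λ = h/(mv)
λ = (6.626 × 10^-34 J·s) / (1.67 × 10^-27 kg × 2.185 × 10^6 m/s)
λ = 1.82 × 10^-13 m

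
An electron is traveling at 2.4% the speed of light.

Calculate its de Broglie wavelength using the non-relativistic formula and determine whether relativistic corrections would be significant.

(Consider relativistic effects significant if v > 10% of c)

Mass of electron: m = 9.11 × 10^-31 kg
No, relativistic corrections are not needed.

Using the non-relativistic de Broglie formula λ = h/(mv):

v = 2.4% × c = 7.195 × 10^6 m/s

λ = h/(mv)
λ = (6.626 × 10^-34 J·s) / (9.11 × 10^-31 kg × 7.195 × 10^6 m/s)
λ = 1.01 × 10^-10 m

Since v = 2.4% of c < 10% of c, relativistic corrections are NOT significant and this non-relativistic result is a good approximation.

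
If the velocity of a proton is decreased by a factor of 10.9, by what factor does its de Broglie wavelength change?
The wavelength increases by a factor of 10.9.

From λ = h/(mv), the wavelength is inversely proportional to velocity:

λ ∝ 1/v

If v → v/10.9, then λ → 10.9λ

When velocity is decreased by a factor of 10.9, the wavelength increases by a factor of 10.9.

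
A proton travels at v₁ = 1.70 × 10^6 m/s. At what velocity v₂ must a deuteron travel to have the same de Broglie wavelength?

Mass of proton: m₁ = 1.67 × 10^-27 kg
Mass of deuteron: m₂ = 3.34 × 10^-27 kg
v₂ = 8.50 × 10^5 m/s

For equal de Broglie wavelengths: λ₁ = λ₂

h/(m₁v₁) = h/(m₂v₂)
m₁v₁ = m₂v₂
v₂ = v₁ · (m₁/m₂)

v₂ = 1.70 × 10^6 m/s × (1.67 × 10^-27 kg / 3.34 × 10^-27 kg)
v₂ = 8.50 × 10^5 m/s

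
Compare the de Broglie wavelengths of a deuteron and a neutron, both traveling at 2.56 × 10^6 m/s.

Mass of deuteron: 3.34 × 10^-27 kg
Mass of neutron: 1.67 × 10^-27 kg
The neutron has the longer wavelength.

Using λ = h/(mv), since both particles have the same velocity, the wavelength depends only on mass.

For deuteron: λ₁ = h/(m₁v) = 7.75 × 10^-14 m
For neutron: λ₂ = h/(m₂v) = 1.55 × 10^-13 m

Since λ ∝ 1/m at constant velocity, the lighter particle has the longer wavelength.

The neutron has the longer de Broglie wavelength.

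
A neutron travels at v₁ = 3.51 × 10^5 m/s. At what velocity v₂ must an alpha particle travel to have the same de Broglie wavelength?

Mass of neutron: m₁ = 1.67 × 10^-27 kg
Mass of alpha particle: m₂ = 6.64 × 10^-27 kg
v₂ = 8.83 × 10^4 m/s

For equal de Broglie wavelengths: λ₁ = λ₂

h/(m₁v₁) = h/(m₂v₂)
m₁v₁ = m₂v₂
v₂ = v₁ · (m₁/m₂)

v₂ = 3.51 × 10^5 m/s × (1.67 × 10^-27 kg / 6.64 × 10^-27 kg)
v₂ = 8.83 × 10^4 m/s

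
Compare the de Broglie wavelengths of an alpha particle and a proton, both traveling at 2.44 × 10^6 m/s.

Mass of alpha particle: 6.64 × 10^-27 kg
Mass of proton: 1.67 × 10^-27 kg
The proton has the longer wavelength.

Using λ = h/(mv), since both particles have the same velocity, the wavelength depends only on mass.

For alpha particle: λ₁ = h/(m₁v) = 4.09 × 10^-14 m
For proton: λ₂ = h/(m₂v) = 1.63 × 10^-13 m

Since λ ∝ 1/m at constant velocity, the lighter particle has the longer wavelength.

The proton has the longer de Broglie wavelength.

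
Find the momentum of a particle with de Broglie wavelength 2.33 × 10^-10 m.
2.84 × 10^-24 kg·m/s

From the de Broglie relation λ = h/p, we solve for p:

p = h/λ
p = (6.626 × 10^-34 J·s) / (2.33 × 10^-10 m)
p = 2.84 × 10^-24 kg·m/s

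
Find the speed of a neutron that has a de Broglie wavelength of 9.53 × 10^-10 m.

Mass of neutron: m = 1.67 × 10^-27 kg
4.16 × 10^2 m/s

From the de Broglie relation λ = h/(mv), we solve for v:

v = h/(mλ)
v = (6.626 × 10^-34 J·s) / (1.67 × 10^-27 kg × 9.53 × 10^-10 m)
v = 4.16 × 10^2 m/s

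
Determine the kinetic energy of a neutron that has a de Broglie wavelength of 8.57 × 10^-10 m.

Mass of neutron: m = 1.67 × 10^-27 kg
1.79 × 10^-22 J (or 1.12 × 10^-3 eV)

From λ = h/√(2mKE), we solve for KE:

λ² = h²/(2mKE)
KE = h²/(2mλ²)
KE = (6.626 × 10^-34 J·s)² / (2 × 1.67 × 10^-27 kg × (8.57 × 10^-10 m)²)
KE = 1.79 × 10^-22 J
KE = 1.12 × 10^-3 eV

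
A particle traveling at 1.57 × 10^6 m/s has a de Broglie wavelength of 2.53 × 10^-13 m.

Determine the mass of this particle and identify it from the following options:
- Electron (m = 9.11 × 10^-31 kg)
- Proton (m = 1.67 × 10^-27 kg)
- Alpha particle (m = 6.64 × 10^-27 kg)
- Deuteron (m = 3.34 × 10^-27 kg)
The particle is a proton.

From λ = h/(mv), solve for mass:

m = h/(λv)
m = (6.626 × 10^-34 J·s) / (2.53 × 10^-13 m × 1.57 × 10^6 m/s)
m = 1.67 × 10^-27 kg

Comparing with the listed masses, this is closest to a proton.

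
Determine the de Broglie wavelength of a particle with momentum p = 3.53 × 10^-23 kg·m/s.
1.88 × 10^-11 m

Using the de Broglie relation λ = h/p:

λ = h/p
λ = (6.626 × 10^-34 J·s) / (3.53 × 10^-23 kg·m/s)
λ = 1.88 × 10^-11 m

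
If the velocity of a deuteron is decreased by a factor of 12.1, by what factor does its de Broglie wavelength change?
The wavelength increases by a factor of 12.1.

From λ = h/(mv), the wavelength is inversely proportional to velocity:

λ ∝ 1/v

If v → v/12.1, then λ → 12.1λ

When velocity is decreased by a factor of 12.1, the wavelength increases by a factor of 12.1.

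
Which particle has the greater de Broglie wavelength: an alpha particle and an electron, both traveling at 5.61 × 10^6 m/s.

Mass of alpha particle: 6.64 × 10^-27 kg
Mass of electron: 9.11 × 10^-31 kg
The electron has the longer wavelength.

Using λ = h/(mv), since both particles have the same velocity, the wavelength depends only on mass.

For alpha particle: λ₁ = h/(m₁v) = 1.78 × 10^-14 m
For electron: λ₂ = h/(m₂v) = 1.30 × 10^-10 m

Since λ ∝ 1/m at constant velocity, the lighter particle has the longer wavelength.

The electron has the longer de Broglie wavelength.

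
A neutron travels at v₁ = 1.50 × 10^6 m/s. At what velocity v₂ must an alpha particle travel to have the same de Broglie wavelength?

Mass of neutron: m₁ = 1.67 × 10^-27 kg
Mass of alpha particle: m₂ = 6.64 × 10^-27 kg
v₂ = 3.77 × 10^5 m/s

For equal de Broglie wavelengths: λ₁ = λ₂

h/(m₁v₁) = h/(m₂v₂)
m₁v₁ = m₂v₂
v₂ = v₁ · (m₁/m₂)

v₂ = 1.50 × 10^6 m/s × (1.67 × 10^-27 kg / 6.64 × 10^-27 kg)
v₂ = 3.77 × 10^5 m/s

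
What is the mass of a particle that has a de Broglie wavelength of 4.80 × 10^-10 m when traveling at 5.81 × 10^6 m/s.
2.38 × 10^-31 kg

From the de Broglie relation λ = h/(mv), we solve for m:

m = h/(λv)
m = (6.626 × 10^-34 J·s) / (4.80 × 10^-10 m × 5.81 × 10^6 m/s)
m = 2.38 × 10^-31 kg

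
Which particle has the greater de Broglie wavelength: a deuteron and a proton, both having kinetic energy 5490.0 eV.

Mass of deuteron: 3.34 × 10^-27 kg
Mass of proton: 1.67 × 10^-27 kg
The proton has the longer wavelength.

Using λ = h/√(2mKE):

For deuteron: λ₁ = h/√(2m₁KE) = 2.73 × 10^-13 m
For proton: λ₂ = h/√(2m₂KE) = 3.87 × 10^-13 m

Since λ ∝ 1/√m at constant kinetic energy, the lighter particle has the longer wavelength.

The proton has the longer de Broglie wavelength.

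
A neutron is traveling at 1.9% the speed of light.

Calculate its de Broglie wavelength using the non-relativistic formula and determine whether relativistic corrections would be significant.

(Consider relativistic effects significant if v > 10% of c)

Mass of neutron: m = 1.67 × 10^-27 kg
No, relativistic corrections are not needed.

Using the non-relativistic de Broglie formula λ = h/(mv):

v = 1.9% × c = 5.696 × 10^6 m/s

λ = h/(mv)
λ = (6.626 × 10^-34 J·s) / (1.67 × 10^-27 kg × 5.696 × 10^6 m/s)
λ = 6.97 × 10^-14 m

Since v = 1.9% of c < 10% of c, relativistic corrections are NOT significant and this non-relativistic result is a good approximation.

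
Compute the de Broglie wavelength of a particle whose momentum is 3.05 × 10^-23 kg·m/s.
2.17 × 10^-11 m

Using the de Broglie relation λ = h/p:

λ = h/p
λ = (6.626 × 10^-34 J·s) / (3.05 × 10^-23 kg·m/s)
λ = 2.17 × 10^-11 m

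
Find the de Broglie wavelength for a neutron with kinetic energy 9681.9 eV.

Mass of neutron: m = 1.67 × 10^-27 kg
2.91 × 10^-13 m

Using λ = h/√(2mKE):

First convert KE to Joules: KE = 9681.9 eV = 1.551 × 10^-15 J

λ = h/√(2mKE)
λ = (6.626 × 10^-34 J·s) / √(2 × 1.67 × 10^-27 kg × 1.551 × 10^-15 J)
λ = 2.91 × 10^-13 m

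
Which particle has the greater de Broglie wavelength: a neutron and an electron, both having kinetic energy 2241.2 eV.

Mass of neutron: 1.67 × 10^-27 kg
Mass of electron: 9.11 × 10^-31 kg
The electron has the longer wavelength.

Using λ = h/√(2mKE):

For neutron: λ₁ = h/√(2m₁KE) = 6.05 × 10^-13 m
For electron: λ₂ = h/√(2m₂KE) = 2.59 × 10^-11 m

Since λ ∝ 1/√m at constant kinetic energy, the lighter particle has the longer wavelength.

The electron has the longer de Broglie wavelength.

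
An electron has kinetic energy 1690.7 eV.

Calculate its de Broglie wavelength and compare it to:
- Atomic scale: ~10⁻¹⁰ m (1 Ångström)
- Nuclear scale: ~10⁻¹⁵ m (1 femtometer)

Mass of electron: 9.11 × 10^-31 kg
λ = 2.98 × 10^-11 m, which is between nuclear and atomic scales.

Using λ = h/√(2mKE):

KE = 1690.7 eV = 2.709 × 10^-16 J

λ = h/√(2mKE)
λ = (6.626 × 10^-34 J·s) / √(2 × 9.11 × 10^-31 kg × 2.709 × 10^-16 J)
λ = 2.98 × 10^-11 m

Comparison:
- Atomic scale (10⁻¹⁰ m): λ is 0.3× this size
- Nuclear scale (10⁻¹⁵ m): λ is 3e+04× this size

The wavelength is between nuclear and atomic scales.

This wavelength is appropriate for probing atomic structure but too large for nuclear physics experiments.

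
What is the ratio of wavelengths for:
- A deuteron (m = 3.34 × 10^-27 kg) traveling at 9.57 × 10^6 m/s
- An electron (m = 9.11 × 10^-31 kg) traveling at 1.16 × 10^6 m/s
λ₁/λ₂ = 3.31 × 10^-5

Using λ = h/(mv):

λ₁ = h/(m₁v₁) = 2.07 × 10^-14 m
λ₂ = h/(m₂v₂) = 6.27 × 10^-10 m

Ratio λ₁/λ₂ = (m₂v₂)/(m₁v₁)
         = (9.11 × 10^-31 kg × 1.16 × 10^6 m/s) / (3.34 × 10^-27 kg × 9.57 × 10^6 m/s)
         = 3.31 × 10^-5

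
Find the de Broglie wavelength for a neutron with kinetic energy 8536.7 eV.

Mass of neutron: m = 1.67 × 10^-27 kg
3.10 × 10^-13 m

Using λ = h/√(2mKE):

First convert KE to Joules: KE = 8536.7 eV = 1.368 × 10^-15 J

λ = h/√(2mKE)
λ = (6.626 × 10^-34 J·s) / √(2 × 1.67 × 10^-27 kg × 1.368 × 10^-15 J)
λ = 3.10 × 10^-13 m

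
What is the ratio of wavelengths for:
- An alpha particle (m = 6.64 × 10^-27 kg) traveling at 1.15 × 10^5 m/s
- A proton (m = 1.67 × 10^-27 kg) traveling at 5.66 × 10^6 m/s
λ₁/λ₂ = 12.4

Using λ = h/(mv):

λ₁ = h/(m₁v₁) = 8.68 × 10^-13 m
λ₂ = h/(m₂v₂) = 7.01 × 10^-14 m

Ratio λ₁/λ₂ = (m₂v₂)/(m₁v₁)
         = (1.67 × 10^-27 kg × 5.66 × 10^6 m/s) / (6.64 × 10^-27 kg × 1.15 × 10^5 m/s)
         = 12.4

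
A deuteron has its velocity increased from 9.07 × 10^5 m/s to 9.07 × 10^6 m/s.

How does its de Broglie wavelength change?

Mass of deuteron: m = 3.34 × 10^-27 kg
The wavelength decreases by a factor of 10.

Using λ = h/(mv):

Initial wavelength: λ₁ = h/(mv₁) = 2.19 × 10^-13 m
Final wavelength: λ₂ = h/(mv₂) = 2.19 × 10^-14 m

Since λ ∝ 1/v, when velocity increases by a factor of 10, the wavelength decreases by a factor of 10.

λ₂/λ₁ = v₁/v₂ = 1/10

The wavelength decreases by a factor of 10.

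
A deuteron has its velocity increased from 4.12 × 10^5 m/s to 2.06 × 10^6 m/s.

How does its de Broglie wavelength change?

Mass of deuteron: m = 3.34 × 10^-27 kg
The wavelength decreases by a factor of 5.

Using λ = h/(mv):

Initial wavelength: λ₁ = h/(mv₁) = 4.82 × 10^-13 m
Final wavelength: λ₂ = h/(mv₂) = 9.63 × 10^-14 m

Since λ ∝ 1/v, when velocity increases by a factor of 5, the wavelength decreases by a factor of 5.

λ₂/λ₁ = v₁/v₂ = 1/5

The wavelength decreases by a factor of 5.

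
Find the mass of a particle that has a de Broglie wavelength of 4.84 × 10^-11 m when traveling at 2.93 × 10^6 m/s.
4.67 × 10^-30 kg

From the de Broglie relation λ = h/(mv), we solve for m:

m = h/(λv)
m = (6.626 × 10^-34 J·s) / (4.84 × 10^-11 m × 2.93 × 10^6 m/s)
m = 4.67 × 10^-30 kg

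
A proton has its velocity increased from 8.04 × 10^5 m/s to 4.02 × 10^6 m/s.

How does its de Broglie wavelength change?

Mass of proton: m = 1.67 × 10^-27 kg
The wavelength decreases by a factor of 5.

Using λ = h/(mv):

Initial wavelength: λ₁ = h/(mv₁) = 4.93 × 10^-13 m
Final wavelength: λ₂ = h/(mv₂) = 9.87 × 10^-14 m

Since λ ∝ 1/v, when velocity increases by a factor of 5, the wavelength decreases by a factor of 5.

λ₂/λ₁ = v₁/v₂ = 1/5

The wavelength decreases by a factor of 5.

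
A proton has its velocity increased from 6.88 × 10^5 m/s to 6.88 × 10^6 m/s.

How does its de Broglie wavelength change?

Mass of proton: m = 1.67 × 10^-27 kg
The wavelength decreases by a factor of 10.

Using λ = h/(mv):

Initial wavelength: λ₁ = h/(mv₁) = 5.77 × 10^-13 m
Final wavelength: λ₂ = h/(mv₂) = 5.77 × 10^-14 m

Since λ ∝ 1/v, when velocity increases by a factor of 10, the wavelength decreases by a factor of 10.

λ₂/λ₁ = v₁/v₂ = 1/10

The wavelength decreases by a factor of 10.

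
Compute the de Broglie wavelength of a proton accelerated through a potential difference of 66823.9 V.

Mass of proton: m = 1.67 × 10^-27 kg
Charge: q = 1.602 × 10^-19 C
1.11 × 10^-13 m

When a particle is accelerated through voltage V, it gains kinetic energy KE = qV.

The de Broglie wavelength is then λ = h/√(2mqV):

λ = h/√(2mqV)
λ = (6.626 × 10^-34 J·s) / √(2 × 1.67 × 10^-27 kg × 1.602 × 10^-19 C × 66823.9 V)
λ = 1.11 × 10^-13 m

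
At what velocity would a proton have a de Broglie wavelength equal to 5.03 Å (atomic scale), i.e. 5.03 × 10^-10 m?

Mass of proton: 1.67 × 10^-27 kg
7.89 × 10^2 m/s

From λ = h/(mv), solve for v:

v = h/(mλ)
v = (6.626 × 10^-34 J·s) / (1.67 × 10^-27 kg × 5.03 × 10^-10 m)
v = 7.89 × 10^2 m/s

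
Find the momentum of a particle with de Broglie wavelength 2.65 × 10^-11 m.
2.50 × 10^-23 kg·m/s

From the de Broglie relation λ = h/p, we solve for p:

p = h/λ
p = (6.626 × 10^-34 J·s) / (2.65 × 10^-11 m)
p = 2.50 × 10^-23 kg·m/s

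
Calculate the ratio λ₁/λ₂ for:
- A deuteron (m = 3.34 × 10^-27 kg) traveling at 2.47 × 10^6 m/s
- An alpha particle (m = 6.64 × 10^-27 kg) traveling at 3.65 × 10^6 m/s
λ₁/λ₂ = 2.94

Using λ = h/(mv):

λ₁ = h/(m₁v₁) = 8.03 × 10^-14 m
λ₂ = h/(m₂v₂) = 2.73 × 10^-14 m

Ratio λ₁/λ₂ = (m₂v₂)/(m₁v₁)
         = (6.64 × 10^-27 kg × 3.65 × 10^6 m/s) / (3.34 × 10^-27 kg × 2.47 × 10^6 m/s)
         = 2.94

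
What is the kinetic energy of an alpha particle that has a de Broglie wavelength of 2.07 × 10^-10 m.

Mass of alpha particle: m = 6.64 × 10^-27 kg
7.72 × 10^-22 J (or 4.82 × 10^-3 eV)

From λ = h/√(2mKE), we solve for KE:

λ² = h²/(2mKE)
KE = h²/(2mλ²)
KE = (6.626 × 10^-34 J·s)² / (2 × 6.64 × 10^-27 kg × (2.07 × 10^-10 m)²)
KE = 7.72 × 10^-22 J
KE = 4.82 × 10^-3 eV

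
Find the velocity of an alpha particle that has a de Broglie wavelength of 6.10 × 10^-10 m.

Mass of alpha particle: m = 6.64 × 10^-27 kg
1.64 × 10^2 m/s

From the de Broglie relation λ = h/(mv), we solve for v:

v = h/(mλ)
v = (6.626 × 10^-34 J·s) / (6.64 × 10^-27 kg × 6.10 × 10^-10 m)
v = 1.64 × 10^2 m/s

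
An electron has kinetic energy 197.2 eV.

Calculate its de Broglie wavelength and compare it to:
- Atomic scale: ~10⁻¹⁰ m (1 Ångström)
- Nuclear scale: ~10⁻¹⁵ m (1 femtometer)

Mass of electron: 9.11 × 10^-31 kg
λ = 8.73 × 10^-11 m, which is between nuclear and atomic scales.

Using λ = h/√(2mKE):

KE = 197.2 eV = 3.159 × 10^-17 J

λ = h/√(2mKE)
λ = (6.626 × 10^-34 J·s) / √(2 × 9.11 × 10^-31 kg × 3.159 × 10^-17 J)
λ = 8.73 × 10^-11 m

Comparison:
- Atomic scale (10⁻¹⁰ m): λ is 0.87× this size
- Nuclear scale (10⁻¹⁵ m): λ is 8.7e+04× this size

The wavelength is between nuclear and atomic scales.

This wavelength is appropriate for probing atomic structure but too large for nuclear physics experiments.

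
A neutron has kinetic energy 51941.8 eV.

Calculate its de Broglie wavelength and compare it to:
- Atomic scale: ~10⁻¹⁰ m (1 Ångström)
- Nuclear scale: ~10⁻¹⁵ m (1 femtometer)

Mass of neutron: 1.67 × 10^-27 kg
λ = 1.26 × 10^-13 m, which is between nuclear and atomic scales.

Using λ = h/√(2mKE):

KE = 51941.8 eV = 8.322 × 10^-15 J

λ = h/√(2mKE)
λ = (6.626 × 10^-34 J·s) / √(2 × 1.67 × 10^-27 kg × 8.322 × 10^-15 J)
λ = 1.26 × 10^-13 m

Comparison:
- Atomic scale (10⁻¹⁰ m): λ is 0.0013× this size
- Nuclear scale (10⁻¹⁵ m): λ is 1.3e+02× this size

The wavelength is between nuclear and atomic scales.

This wavelength is appropriate for probing atomic structure but too large for nuclear physics experiments.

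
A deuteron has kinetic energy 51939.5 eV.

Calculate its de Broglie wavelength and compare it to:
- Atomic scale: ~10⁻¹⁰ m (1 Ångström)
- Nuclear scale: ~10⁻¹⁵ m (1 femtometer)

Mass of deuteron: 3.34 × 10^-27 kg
λ = 8.89 × 10^-14 m, which is between nuclear and atomic scales.

Using λ = h/√(2mKE):

KE = 51939.5 eV = 8.322 × 10^-15 J

λ = h/√(2mKE)
λ = (6.626 × 10^-34 J·s) / √(2 × 3.34 × 10^-27 kg × 8.322 × 10^-15 J)
λ = 8.89 × 10^-14 m

Comparison:
- Atomic scale (10⁻¹⁰ m): λ is 0.00089× this size
- Nuclear scale (10⁻¹⁵ m): λ is 89× this size

The wavelength is between nuclear and atomic scales.

This wavelength is appropriate for probing atomic structure but too large for nuclear physics experiments.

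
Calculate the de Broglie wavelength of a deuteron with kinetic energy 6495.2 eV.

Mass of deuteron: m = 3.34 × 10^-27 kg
2.51 × 10^-13 m

Using λ = h/√(2mKE):

First convert KE to Joules: KE = 6495.2 eV = 1.041 × 10^-15 J

λ = h/√(2mKE)
λ = (6.626 × 10^-34 J·s) / √(2 × 3.34 × 10^-27 kg × 1.041 × 10^-15 J)
λ = 2.51 × 10^-13 m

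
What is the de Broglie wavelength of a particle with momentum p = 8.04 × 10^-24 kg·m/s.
8.24 × 10^-11 m

Using the de Broglie relation λ = h/p:

λ = h/p
λ = (6.626 × 10^-34 J·s) / (8.04 × 10^-24 kg·m/s)
λ = 8.24 × 10^-11 m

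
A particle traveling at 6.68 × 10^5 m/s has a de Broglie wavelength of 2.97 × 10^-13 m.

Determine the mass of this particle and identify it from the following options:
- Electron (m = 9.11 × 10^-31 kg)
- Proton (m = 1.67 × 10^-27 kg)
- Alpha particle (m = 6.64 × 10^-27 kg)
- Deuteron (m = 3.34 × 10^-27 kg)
The particle is a deuteron.

From λ = h/(mv), solve for mass:

m = h/(λv)
m = (6.626 × 10^-34 J·s) / (2.97 × 10^-13 m × 6.68 × 10^5 m/s)
m = 3.34 × 10^-27 kg

Comparing with the listed masses, this is closest to a deuteron.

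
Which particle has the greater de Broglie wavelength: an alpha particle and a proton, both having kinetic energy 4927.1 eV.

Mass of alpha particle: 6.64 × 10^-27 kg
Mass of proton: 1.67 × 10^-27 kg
The proton has the longer wavelength.

Using λ = h/√(2mKE):

For alpha particle: λ₁ = h/√(2m₁KE) = 2.05 × 10^-13 m
For proton: λ₂ = h/√(2m₂KE) = 4.08 × 10^-13 m

Since λ ∝ 1/√m at constant kinetic energy, the lighter particle has the longer wavelength.

The proton has the longer de Broglie wavelength.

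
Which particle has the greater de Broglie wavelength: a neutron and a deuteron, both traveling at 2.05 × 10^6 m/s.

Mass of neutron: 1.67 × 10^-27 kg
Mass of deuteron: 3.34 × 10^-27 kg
The neutron has the longer wavelength.

Using λ = h/(mv), since both particles have the same velocity, the wavelength depends only on mass.

For neutron: λ₁ = h/(m₁v) = 1.94 × 10^-13 m
For deuteron: λ₂ = h/(m₂v) = 9.68 × 10^-14 m

Since λ ∝ 1/m at constant velocity, the lighter particle has the longer wavelength.

The neutron has the longer de Broglie wavelength.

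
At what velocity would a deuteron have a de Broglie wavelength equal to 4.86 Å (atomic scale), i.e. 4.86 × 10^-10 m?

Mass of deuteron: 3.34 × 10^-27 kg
4.08 × 10^2 m/s

From λ = h/(mv), solve for v:

v = h/(mλ)
v = (6.626 × 10^-34 J·s) / (3.34 × 10^-27 kg × 4.86 × 10^-10 m)
v = 4.08 × 10^2 m/s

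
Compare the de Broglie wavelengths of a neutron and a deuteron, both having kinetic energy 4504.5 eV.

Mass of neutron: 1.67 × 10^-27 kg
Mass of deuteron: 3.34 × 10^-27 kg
The neutron has the longer wavelength.

Using λ = h/√(2mKE):

For neutron: λ₁ = h/√(2m₁KE) = 4.27 × 10^-13 m
For deuteron: λ₂ = h/√(2m₂KE) = 3.02 × 10^-13 m

Since λ ∝ 1/√m at constant kinetic energy, the lighter particle has the longer wavelength.

The neutron has the longer de Broglie wavelength.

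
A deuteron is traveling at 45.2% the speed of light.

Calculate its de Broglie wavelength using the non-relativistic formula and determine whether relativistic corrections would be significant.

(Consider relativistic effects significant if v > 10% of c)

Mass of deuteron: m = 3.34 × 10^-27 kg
Yes, relativistic corrections are needed.

Using the non-relativistic de Broglie formula λ = h/(mv):

v = 45.2% × c = 1.355 × 10^8 m/s

λ = h/(mv)
λ = (6.626 × 10^-34 J·s) / (3.34 × 10^-27 kg × 1.355 × 10^8 m/s)
λ = 1.46 × 10^-15 m

Since v = 45.2% of c > 10% of c, relativistic corrections ARE significant and the actual wavelength would differ from this non-relativistic estimate.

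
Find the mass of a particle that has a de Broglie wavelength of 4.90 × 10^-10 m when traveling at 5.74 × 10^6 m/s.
2.36 × 10^-31 kg

From the de Broglie relation λ = h/(mv), we solve for m:

m = h/(λv)
m = (6.626 × 10^-34 J·s) / (4.90 × 10^-10 m × 5.74 × 10^6 m/s)
m = 2.36 × 10^-31 kg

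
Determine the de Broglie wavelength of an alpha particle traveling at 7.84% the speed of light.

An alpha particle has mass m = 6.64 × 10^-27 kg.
4.25 × 10^-15 m

Using the de Broglie relation λ = h/(mv):

v = 7.84% × c = 2.350 × 10^7 m/s

λ = h/(mv)
λ = (6.626 × 10^-34 J·s) / (6.64 × 10^-27 kg × 2.350 × 10^7 m/s)
λ = 4.25 × 10^-15 m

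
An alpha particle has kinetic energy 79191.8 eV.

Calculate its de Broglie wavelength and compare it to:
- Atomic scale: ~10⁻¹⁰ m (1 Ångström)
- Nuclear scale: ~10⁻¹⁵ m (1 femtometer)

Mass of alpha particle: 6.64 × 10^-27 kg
λ = 5.10 × 10^-14 m, which is between nuclear and atomic scales.

Using λ = h/√(2mKE):

KE = 79191.8 eV = 1.269 × 10^-14 J

λ = h/√(2mKE)
λ = (6.626 × 10^-34 J·s) / √(2 × 6.64 × 10^-27 kg × 1.269 × 10^-14 J)
λ = 5.10 × 10^-14 m

Comparison:
- Atomic scale (10⁻¹⁰ m): λ is 0.00051× this size
- Nuclear scale (10⁻¹⁵ m): λ is 51× this size

The wavelength is between nuclear and atomic scales.

This wavelength is appropriate for probing atomic structure but too large for nuclear physics experiments.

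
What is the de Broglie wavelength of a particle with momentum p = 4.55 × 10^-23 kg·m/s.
1.46 × 10^-11 m

Using the de Broglie relation λ = h/p:

λ = h/p
λ = (6.626 × 10^-34 J·s) / (4.55 × 10^-23 kg·m/s)
λ = 1.46 × 10^-11 m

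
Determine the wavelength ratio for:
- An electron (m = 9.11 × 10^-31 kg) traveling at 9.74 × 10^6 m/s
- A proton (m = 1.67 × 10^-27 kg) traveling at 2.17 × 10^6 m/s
λ₁/λ₂ = 408

Using λ = h/(mv):

λ₁ = h/(m₁v₁) = 7.47 × 10^-11 m
λ₂ = h/(m₂v₂) = 1.83 × 10^-13 m

Ratio λ₁/λ₂ = (m₂v₂)/(m₁v₁)
         = (1.67 × 10^-27 kg × 2.17 × 10^6 m/s) / (9.11 × 10^-31 kg × 9.74 × 10^6 m/s)
         = 408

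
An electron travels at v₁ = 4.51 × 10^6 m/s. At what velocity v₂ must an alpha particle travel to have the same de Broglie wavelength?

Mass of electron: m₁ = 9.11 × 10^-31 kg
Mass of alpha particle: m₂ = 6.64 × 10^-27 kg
v₂ = 6.19 × 10^2 m/s

For equal de Broglie wavelengths: λ₁ = λ₂

h/(m₁v₁) = h/(m₂v₂)
m₁v₁ = m₂v₂
v₂ = v₁ · (m₁/m₂)

v₂ = 4.51 × 10^6 m/s × (9.11 × 10^-31 kg / 6.64 × 10^-27 kg)
v₂ = 6.19 × 10^2 m/s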